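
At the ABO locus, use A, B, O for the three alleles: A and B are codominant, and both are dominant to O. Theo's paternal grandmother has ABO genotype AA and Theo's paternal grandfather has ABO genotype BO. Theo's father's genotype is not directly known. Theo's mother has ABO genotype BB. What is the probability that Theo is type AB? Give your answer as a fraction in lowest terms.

1/2

Theo's father's ABO genotype from AA × BO: 1/2 AB, 1/2 AO.
Crossing each possibility with the mother BB and summing P(type AB): 1/2·1/2 + 1/2·1/2 = 1/2.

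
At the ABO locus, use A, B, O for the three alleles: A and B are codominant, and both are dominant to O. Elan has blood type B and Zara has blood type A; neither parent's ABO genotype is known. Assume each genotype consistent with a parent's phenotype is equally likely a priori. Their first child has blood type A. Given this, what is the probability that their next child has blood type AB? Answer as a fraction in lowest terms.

Possible genotypes: Elan ∈ {BB, BO}; Zara ∈ {AA, AO}.
Weight each parental genotype pair by prior × P(type-A child):
  BO × AA: posterior weight 2/3; P(next child type AB) = 1/2.
  BO × AO: posterior weight 1/3; P(next child type AB) = 1/4.
Weighted sum = 5/12.

5/12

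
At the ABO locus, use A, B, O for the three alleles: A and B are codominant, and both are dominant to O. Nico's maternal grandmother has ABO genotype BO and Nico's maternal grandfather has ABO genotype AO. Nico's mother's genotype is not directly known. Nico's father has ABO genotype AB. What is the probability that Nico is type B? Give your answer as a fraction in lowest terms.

Nico's mother's ABO genotype from BO × AO: 1/4 AB, 1/4 AO, 1/4 BO, 1/4 OO.
Crossing each possibility with the father AB and summing P(type B): 1/4·1/4 + 1/4·1/4 + 1/4·1/2 + 1/4·1/2 = 3/8.

3/8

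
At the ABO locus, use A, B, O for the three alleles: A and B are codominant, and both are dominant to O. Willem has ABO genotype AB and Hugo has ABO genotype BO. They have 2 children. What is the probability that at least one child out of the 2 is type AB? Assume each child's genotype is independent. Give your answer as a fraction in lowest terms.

7/16

ABO cross AB × BO → 1/4 A, 1/2 B, 1/4 AB.
So P(type AB) = 1/4 per child.
P(none) = (3/4)^2 = 9/16; P(at least one) = 1 − 9/16 = 7/16.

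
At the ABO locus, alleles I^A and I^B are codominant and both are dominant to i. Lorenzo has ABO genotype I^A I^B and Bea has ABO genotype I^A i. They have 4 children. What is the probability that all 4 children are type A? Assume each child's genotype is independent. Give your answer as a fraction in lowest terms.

ABO cross I^A I^B × I^A i → 1/2 A, 1/4 B, 1/4 AB.
So P(type A) = 1/2 per child.
All 4 independent: (1/2)^4 = 1/16.

1/16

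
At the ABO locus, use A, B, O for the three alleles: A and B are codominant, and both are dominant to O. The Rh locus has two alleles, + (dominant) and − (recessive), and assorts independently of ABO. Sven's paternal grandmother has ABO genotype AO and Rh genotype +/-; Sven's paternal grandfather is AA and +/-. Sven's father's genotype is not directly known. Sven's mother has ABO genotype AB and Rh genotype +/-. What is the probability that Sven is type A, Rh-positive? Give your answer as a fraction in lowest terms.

Sven's father's ABO genotype from AO × AA: 1/2 AA, 1/2 AO.
Crossing each possibility with the mother AB and summing P(type A): 1/2·1/2 + 1/2·1/2 = 1/2.
Similarly for Rh via the father's Rh distribution: P(Rh+) = 3/4.
Independent loci: 1/2 × 3/4 = 3/8.

3/8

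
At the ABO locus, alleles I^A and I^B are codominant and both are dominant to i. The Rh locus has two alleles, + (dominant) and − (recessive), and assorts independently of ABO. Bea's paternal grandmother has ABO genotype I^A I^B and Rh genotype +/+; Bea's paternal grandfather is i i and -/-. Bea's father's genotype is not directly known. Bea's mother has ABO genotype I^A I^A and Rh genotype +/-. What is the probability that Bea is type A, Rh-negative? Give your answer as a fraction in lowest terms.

3/16

Bea's father's ABO genotype from I^A I^B × i i: 1/2 I^A i, 1/2 I^B i.
Crossing each possibility with the mother I^A I^A and summing P(type A): 1/2·1 + 1/2·1/2 = 3/4.
Similarly for Rh via the father's Rh distribution: P(Rh-) = 1/4.
Independent loci: 3/4 × 1/4 = 3/16.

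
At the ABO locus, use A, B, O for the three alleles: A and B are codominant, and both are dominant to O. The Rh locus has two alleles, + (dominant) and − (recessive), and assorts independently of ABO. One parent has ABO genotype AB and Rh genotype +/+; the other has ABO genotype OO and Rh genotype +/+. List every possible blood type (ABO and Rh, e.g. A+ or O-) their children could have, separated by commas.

Gametes from AB × OO give offspring ABO genotypes AO, BO, i.e. phenotypes A, B.
Rh cross +/+ × +/+ → phenotypes Rh+.
Combining independently: A+, B+.

A+, B+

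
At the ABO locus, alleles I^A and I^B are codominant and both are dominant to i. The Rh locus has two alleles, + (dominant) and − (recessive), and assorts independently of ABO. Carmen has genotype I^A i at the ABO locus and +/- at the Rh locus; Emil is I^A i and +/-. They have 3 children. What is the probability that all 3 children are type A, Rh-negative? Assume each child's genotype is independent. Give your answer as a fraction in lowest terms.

ABO cross I^A i × I^A i → 1/4 O, 3/4 A.
Rh cross +/- × +/- → 3/4 Rh+, 1/4 Rh-; so P(type A, Rh-negative) = 3/4 × 1/4 = 3/16 per child.
All 3 independent: (3/16)^3 = 27/4096.

27/4096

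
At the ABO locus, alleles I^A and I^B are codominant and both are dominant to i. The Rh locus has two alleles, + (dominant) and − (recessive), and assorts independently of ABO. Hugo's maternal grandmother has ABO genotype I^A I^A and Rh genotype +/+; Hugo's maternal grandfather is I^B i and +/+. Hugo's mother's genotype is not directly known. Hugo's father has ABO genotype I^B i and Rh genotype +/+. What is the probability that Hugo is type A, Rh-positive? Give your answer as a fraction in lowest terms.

1/4

Hugo's mother's ABO genotype from I^A I^A × I^B i: 1/2 I^A I^B, 1/2 I^A i.
Crossing each possibility with the father I^B i and summing P(type A): 1/2·1/4 + 1/2·1/4 = 1/4.
Similarly for Rh via the mother's Rh distribution: P(Rh+) = 1.
Independent loci: 1/4 × 1 = 1/4.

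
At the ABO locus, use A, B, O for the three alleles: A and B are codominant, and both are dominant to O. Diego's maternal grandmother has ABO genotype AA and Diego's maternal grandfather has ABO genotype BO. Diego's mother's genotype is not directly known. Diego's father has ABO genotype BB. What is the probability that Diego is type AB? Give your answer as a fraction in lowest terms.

1/2

Diego's mother's ABO genotype from AA × BO: 1/2 AB, 1/2 AO.
Crossing each possibility with the father BB and summing P(type AB): 1/2·1/2 + 1/2·1/2 = 1/2.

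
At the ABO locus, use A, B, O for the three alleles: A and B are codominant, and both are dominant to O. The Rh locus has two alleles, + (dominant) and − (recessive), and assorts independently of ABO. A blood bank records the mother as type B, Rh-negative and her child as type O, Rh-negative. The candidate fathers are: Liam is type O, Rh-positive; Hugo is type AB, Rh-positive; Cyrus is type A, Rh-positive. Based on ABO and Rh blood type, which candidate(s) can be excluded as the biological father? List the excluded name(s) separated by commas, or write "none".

Hugo

A candidate is excluded only if no genotype consistent with his phenotype could produce a type O, Rh-negative child with a type B, Rh-negative mother.
Hugo (type AB, Rh+): no genotype consistent with that phenotype can produce a type-O Rh- child with a type-B mother.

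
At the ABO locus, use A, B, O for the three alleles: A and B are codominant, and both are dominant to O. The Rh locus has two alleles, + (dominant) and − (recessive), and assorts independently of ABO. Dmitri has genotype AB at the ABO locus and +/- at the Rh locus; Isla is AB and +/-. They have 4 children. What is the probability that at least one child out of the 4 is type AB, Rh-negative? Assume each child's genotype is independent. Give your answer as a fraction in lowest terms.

ABO cross AB × AB → 1/4 A, 1/4 B, 1/2 AB.
Rh cross +/- × +/- → 3/4 Rh+, 1/4 Rh-; so P(type AB, Rh-negative) = 1/2 × 1/4 = 1/8 per child.
P(none) = (7/8)^4 = 2401/4096; P(at least one) = 1 − 2401/4096 = 1695/4096.

1695/4096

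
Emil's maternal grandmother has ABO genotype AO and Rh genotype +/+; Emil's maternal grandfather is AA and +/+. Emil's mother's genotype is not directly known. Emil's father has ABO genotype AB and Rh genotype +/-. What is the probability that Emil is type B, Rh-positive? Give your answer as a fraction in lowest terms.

Emil's mother's ABO genotype from AO × AA: 1/2 AA, 1/2 AO.
Crossing each possibility with the father AB and summing P(type B): 1/2·0 + 1/2·1/4 = 1/8.
Similarly for Rh via the mother's Rh distribution: P(Rh+) = 1.
Independent loci: 1/8 × 1 = 1/8.

1/8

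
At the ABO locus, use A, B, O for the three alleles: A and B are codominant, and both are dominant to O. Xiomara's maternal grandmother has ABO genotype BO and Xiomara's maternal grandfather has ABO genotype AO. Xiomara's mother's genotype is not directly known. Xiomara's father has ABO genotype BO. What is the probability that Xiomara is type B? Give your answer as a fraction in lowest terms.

1/2

Xiomara's mother's ABO genotype from BO × AO: 1/4 AB, 1/4 AO, 1/4 BO, 1/4 OO.
Crossing each possibility with the father BO and summing P(type B): 1/4·1/2 + 1/4·1/4 + 1/4·3/4 + 1/4·1/2 = 1/2.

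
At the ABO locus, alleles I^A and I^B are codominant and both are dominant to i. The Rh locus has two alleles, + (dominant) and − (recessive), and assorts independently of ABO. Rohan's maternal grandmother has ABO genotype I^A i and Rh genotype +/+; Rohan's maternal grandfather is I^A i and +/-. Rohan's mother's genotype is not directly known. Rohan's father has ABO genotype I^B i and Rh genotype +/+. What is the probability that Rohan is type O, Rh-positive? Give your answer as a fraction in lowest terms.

1/4

Rohan's mother's ABO genotype from I^A i × I^A i: 1/4 I^A I^A, 1/2 I^A i, 1/4 i i.
Crossing each possibility with the father I^B i and summing P(type O): 1/4·0 + 1/2·1/4 + 1/4·1/2 = 1/4.
Similarly for Rh via the mother's Rh distribution: P(Rh+) = 1.
Independent loci: 1/4 × 1 = 1/4.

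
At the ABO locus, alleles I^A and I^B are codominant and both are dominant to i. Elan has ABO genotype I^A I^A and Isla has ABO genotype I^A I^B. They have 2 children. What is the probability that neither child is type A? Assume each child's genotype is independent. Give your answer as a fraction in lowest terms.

1/4

ABO cross I^A I^A × I^A I^B → 1/2 A, 1/2 AB.
So P(type A) = 1/2 per child.
P(not type A) = 1/2 for one child; (1/2)^2 = 1/4.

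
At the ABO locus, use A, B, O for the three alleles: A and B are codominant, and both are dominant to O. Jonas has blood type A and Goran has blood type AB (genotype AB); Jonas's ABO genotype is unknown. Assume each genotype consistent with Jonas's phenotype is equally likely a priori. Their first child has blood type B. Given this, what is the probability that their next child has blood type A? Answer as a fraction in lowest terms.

Possible genotypes: Jonas ∈ {AA, AO}; Goran ∈ {AB}.
Weight each parental genotype pair by prior × P(type-B child):
  AO × AB: posterior weight 1; P(next child type A) = 1/2.
Weighted sum = 1/2.

1/2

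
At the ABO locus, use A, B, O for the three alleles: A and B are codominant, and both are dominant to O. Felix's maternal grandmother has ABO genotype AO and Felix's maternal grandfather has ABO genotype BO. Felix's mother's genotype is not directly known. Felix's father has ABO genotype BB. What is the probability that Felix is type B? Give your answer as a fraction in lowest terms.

3/4

Felix's mother's ABO genotype from AO × BO: 1/4 AB, 1/4 AO, 1/4 BO, 1/4 OO.
Crossing each possibility with the father BB and summing P(type B): 1/4·1/2 + 1/4·1/2 + 1/4·1 + 1/4·1 = 3/4.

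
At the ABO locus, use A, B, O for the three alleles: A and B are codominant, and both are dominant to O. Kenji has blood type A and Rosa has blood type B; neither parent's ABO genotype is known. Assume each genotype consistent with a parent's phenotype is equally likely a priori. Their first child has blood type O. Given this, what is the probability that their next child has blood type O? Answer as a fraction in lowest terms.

1/4

Possible genotypes: Kenji ∈ {AA, AO}; Rosa ∈ {BB, BO}.
Weight each parental genotype pair by prior × P(type-O child):
  AO × BO: posterior weight 1; P(next child type O) = 1/4.
Weighted sum = 1/4.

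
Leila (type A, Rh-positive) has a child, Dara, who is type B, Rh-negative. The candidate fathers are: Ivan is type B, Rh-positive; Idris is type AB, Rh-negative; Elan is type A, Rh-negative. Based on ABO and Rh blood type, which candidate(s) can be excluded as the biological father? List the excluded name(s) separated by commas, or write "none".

Elan

A candidate is excluded only if no genotype consistent with his phenotype could produce a type B, Rh-negative child with a type A, Rh-positive mother.
Elan (type A, Rh-): no genotype consistent with that phenotype can produce a type-B Rh- child with a type-A mother.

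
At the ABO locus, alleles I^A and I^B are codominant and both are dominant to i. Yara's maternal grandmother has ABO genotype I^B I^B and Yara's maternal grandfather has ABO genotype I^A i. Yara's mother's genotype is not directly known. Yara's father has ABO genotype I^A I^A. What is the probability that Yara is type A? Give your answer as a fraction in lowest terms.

1/2

Yara's mother's ABO genotype from I^B I^B × I^A i: 1/2 I^A I^B, 1/2 I^B i.
Crossing each possibility with the father I^A I^A and summing P(type A): 1/2·1/2 + 1/2·1/2 = 1/2.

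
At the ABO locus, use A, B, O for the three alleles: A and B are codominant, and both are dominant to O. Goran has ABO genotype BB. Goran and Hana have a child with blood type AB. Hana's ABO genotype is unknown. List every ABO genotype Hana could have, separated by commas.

AA, AB, AO

For each candidate genotype of Hana, check whether crossing it with BB can produce every observed child phenotype.
  AA → possible child types {AB} ✓
  AB → possible child types {B, AB} ✓
  AO → possible child types {B, AB} ✓
  BB → possible child types {B} ✗
  BO → possible child types {B} ✗
  OO → possible child types {B} ✗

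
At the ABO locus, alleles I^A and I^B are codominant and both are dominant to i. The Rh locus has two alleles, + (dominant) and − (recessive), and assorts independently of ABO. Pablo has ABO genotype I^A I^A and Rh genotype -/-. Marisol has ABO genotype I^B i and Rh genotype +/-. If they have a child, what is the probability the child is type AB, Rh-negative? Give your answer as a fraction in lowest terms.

ABO cross I^A I^A × I^B i → offspring phenotypes: 1/2 A, 1/2 AB.
Rh cross -/- × +/- → 1/2 Rh+, 1/2 Rh-.
Independent loci: P(type AB, Rh-negative) = 1/2 × 1/2 = 1/4.

1/4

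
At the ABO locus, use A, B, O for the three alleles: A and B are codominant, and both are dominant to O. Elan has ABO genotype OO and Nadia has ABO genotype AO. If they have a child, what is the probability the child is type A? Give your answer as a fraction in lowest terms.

1/2

ABO cross OO × AO → offspring phenotypes: 1/2 O, 1/2 A.
So P(type A) = 1/2.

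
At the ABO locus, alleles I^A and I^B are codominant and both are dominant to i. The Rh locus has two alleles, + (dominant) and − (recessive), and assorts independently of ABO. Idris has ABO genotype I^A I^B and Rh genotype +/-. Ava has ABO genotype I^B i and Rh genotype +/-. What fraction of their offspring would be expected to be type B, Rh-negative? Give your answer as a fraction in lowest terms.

1/8

ABO cross I^A I^B × I^B i → offspring phenotypes: 1/4 A, 1/2 B, 1/4 AB.
Rh cross +/- × +/- → 3/4 Rh+, 1/4 Rh-.
Independent loci: P(type B, Rh-negative) = 1/2 × 1/4 = 1/8.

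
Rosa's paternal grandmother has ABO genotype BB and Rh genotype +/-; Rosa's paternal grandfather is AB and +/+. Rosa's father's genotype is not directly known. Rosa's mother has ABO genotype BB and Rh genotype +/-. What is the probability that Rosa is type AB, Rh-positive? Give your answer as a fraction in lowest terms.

7/32

Rosa's father's ABO genotype from BB × AB: 1/2 AB, 1/2 BB.
Crossing each possibility with the mother BB and summing P(type AB): 1/2·1/2 + 1/2·0 = 1/4.
Similarly for Rh via the father's Rh distribution: P(Rh+) = 7/8.
Independent loci: 1/4 × 7/8 = 7/32.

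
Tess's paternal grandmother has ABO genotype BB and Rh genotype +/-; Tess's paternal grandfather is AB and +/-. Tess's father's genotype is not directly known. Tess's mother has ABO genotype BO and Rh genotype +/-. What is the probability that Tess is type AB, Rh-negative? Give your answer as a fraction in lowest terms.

Tess's father's ABO genotype from BB × AB: 1/2 AB, 1/2 BB.
Crossing each possibility with the mother BO and summing P(type AB): 1/2·1/4 + 1/2·0 = 1/8.
Similarly for Rh via the father's Rh distribution: P(Rh-) = 1/4.
Independent loci: 1/8 × 1/4 = 1/32.

1/32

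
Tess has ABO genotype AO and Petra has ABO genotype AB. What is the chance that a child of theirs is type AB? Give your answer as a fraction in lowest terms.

1/4

ABO cross AO × AB → offspring phenotypes: 1/2 A, 1/4 B, 1/4 AB.
So P(type AB) = 1/4.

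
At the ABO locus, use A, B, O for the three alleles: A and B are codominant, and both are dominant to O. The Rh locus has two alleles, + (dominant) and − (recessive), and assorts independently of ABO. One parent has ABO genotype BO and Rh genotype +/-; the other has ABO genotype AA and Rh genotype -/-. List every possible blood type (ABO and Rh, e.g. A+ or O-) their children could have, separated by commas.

A+, A-, AB+, AB-

Gametes from BO × AA give offspring ABO genotypes AB, AO, i.e. phenotypes A, AB.
Rh cross +/- × -/- → phenotypes Rh+, Rh-.
Combining independently: A+, A-, AB+, AB-.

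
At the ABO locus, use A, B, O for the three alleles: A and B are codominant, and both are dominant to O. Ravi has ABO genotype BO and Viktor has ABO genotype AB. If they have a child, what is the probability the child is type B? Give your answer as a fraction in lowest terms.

ABO cross BO × AB → offspring phenotypes: 1/4 A, 1/2 B, 1/4 AB.
So P(type B) = 1/2.

1/2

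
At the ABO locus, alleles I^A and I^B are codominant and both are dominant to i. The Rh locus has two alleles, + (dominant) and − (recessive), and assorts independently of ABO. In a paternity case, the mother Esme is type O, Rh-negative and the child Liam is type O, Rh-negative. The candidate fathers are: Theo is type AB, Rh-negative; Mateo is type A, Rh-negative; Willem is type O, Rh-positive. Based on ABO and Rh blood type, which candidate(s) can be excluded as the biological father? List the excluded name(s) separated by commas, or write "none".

A candidate is excluded only if no genotype consistent with his phenotype could produce a type O, Rh-negative child with a type O, Rh-negative mother.
Theo (type AB, Rh-): no genotype consistent with that phenotype can produce a type-O Rh- child with a type-O mother.

Theo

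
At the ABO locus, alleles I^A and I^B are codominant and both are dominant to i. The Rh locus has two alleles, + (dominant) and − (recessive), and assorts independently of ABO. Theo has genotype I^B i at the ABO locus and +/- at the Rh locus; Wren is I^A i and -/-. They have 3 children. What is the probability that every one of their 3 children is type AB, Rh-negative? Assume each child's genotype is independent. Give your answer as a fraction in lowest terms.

1/512

ABO cross I^B i × I^A i → 1/4 O, 1/4 A, 1/4 B, 1/4 AB.
Rh cross +/- × -/- → 1/2 Rh+, 1/2 Rh-; so P(type AB, Rh-negative) = 1/4 × 1/2 = 1/8 per child.
All 3 independent: (1/8)^3 = 1/512.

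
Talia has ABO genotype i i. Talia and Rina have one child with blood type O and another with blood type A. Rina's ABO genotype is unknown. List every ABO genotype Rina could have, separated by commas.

For each candidate genotype of Rina, check whether crossing it with i i can produce every observed child phenotype.
  I^A I^A → possible child types {A} ✗
  I^A I^B → possible child types {A, B} ✗
  I^A i → possible child types {O, A} ✓
  I^B I^B → possible child types {B} ✗
  I^B i → possible child types {O, B} ✗
  i i → possible child types {O} ✗

I^A i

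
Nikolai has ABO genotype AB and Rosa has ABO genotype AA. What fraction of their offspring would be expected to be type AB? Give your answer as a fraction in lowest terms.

1/2

ABO cross AB × AA → offspring phenotypes: 1/2 A, 1/2 AB.
So P(type AB) = 1/2.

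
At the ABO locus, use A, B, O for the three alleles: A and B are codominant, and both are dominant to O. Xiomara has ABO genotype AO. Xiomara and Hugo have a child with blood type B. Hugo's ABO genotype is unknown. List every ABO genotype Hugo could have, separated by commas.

AB, BB, BO

For each candidate genotype of Hugo, check whether crossing it with AO can produce every observed child phenotype.
  AA → possible child types {A} ✗
  AB → possible child types {A, B, AB} ✓
  AO → possible child types {O, A} ✗
  BB → possible child types {B, AB} ✓
  BO → possible child types {O, A, B, AB} ✓
  OO → possible child types {O, A} ✗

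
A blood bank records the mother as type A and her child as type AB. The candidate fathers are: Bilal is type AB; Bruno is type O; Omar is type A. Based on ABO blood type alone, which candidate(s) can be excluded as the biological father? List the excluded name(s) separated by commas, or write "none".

A candidate is excluded only if no genotype consistent with his phenotype could produce a type AB child with a type A mother.
Bruno (type O): no genotype consistent with that phenotype can produce a type-AB child with a type-A mother.
Omar (type A): no genotype consistent with that phenotype can produce a type-AB child with a type-A mother.

Bruno, Omar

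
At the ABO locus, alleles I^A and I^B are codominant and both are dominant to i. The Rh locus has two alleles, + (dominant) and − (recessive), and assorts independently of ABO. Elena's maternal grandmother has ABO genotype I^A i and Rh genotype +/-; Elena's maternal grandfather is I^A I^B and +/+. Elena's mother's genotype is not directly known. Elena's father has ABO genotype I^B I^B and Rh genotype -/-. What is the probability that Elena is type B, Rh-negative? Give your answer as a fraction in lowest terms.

1/8

Elena's mother's ABO genotype from I^A i × I^A I^B: 1/4 I^A I^A, 1/4 I^A I^B, 1/4 I^A i, 1/4 I^B i.
Crossing each possibility with the father I^B I^B and summing P(type B): 1/4·0 + 1/4·1/2 + 1/4·1/2 + 1/4·1 = 1/2.
Similarly for Rh via the mother's Rh distribution: P(Rh-) = 1/4.
Independent loci: 1/2 × 1/4 = 1/8.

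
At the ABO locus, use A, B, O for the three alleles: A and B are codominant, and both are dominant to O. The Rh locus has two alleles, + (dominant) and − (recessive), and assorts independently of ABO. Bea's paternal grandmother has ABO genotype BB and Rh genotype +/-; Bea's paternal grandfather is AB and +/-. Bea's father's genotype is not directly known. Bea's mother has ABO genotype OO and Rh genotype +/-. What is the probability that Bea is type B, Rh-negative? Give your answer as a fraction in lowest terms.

3/16

Bea's father's ABO genotype from BB × AB: 1/2 AB, 1/2 BB.
Crossing each possibility with the mother OO and summing P(type B): 1/2·1/2 + 1/2·1 = 3/4.
Similarly for Rh via the father's Rh distribution: P(Rh-) = 1/4.
Independent loci: 3/4 × 1/4 = 3/16.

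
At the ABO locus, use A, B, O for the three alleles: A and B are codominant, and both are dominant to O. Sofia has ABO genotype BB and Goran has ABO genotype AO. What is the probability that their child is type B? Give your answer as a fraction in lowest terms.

ABO cross BB × AO → offspring phenotypes: 1/2 B, 1/2 AB.
So P(type B) = 1/2.

1/2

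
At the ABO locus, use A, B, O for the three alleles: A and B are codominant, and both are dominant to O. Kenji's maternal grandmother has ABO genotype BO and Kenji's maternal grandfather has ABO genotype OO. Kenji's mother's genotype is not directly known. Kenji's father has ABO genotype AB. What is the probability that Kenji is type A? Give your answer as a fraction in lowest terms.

3/8

Kenji's mother's ABO genotype from BO × OO: 1/2 BO, 1/2 OO.
Crossing each possibility with the father AB and summing P(type A): 1/2·1/4 + 1/2·1/2 = 3/8.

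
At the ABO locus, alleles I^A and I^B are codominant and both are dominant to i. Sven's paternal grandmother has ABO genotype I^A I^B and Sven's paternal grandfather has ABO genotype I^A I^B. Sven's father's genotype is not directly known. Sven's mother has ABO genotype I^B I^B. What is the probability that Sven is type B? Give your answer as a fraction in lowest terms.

Sven's father's ABO genotype from I^A I^B × I^A I^B: 1/4 I^A I^A, 1/2 I^A I^B, 1/4 I^B I^B.
Crossing each possibility with the mother I^B I^B and summing P(type B): 1/4·0 + 1/2·1/2 + 1/4·1 = 1/2.

1/2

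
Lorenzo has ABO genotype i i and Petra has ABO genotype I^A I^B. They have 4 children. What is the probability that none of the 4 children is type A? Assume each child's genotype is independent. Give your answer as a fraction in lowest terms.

ABO cross i i × I^A I^B → 1/2 A, 1/2 B.
So P(type A) = 1/2 per child.
P(not type A) = 1/2 for one child; (1/2)^4 = 1/16.

1/16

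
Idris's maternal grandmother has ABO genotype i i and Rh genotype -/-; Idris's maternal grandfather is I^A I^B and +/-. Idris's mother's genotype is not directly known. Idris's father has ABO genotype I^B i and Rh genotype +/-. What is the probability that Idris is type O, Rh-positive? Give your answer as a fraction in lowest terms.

Idris's mother's ABO genotype from i i × I^A I^B: 1/2 I^A i, 1/2 I^B i.
Crossing each possibility with the father I^B i and summing P(type O): 1/2·1/4 + 1/2·1/4 = 1/4.
Similarly for Rh via the mother's Rh distribution: P(Rh+) = 5/8.
Independent loci: 1/4 × 5/8 = 5/32.

5/32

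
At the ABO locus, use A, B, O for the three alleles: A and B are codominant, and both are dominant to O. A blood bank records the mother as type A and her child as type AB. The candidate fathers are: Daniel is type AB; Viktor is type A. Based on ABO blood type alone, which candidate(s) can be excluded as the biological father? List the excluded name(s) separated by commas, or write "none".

A candidate is excluded only if no genotype consistent with his phenotype could produce a type AB child with a type A mother.
Viktor (type A): no genotype consistent with that phenotype can produce a type-AB child with a type-A mother.

Viktor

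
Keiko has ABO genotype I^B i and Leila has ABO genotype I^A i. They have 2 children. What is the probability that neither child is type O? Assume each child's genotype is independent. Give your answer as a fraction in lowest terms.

9/16

ABO cross I^B i × I^A i → 1/4 O, 1/4 A, 1/4 B, 1/4 AB.
So P(type O) = 1/4 per child.
P(not type O) = 3/4 for one child; (3/4)^2 = 9/16.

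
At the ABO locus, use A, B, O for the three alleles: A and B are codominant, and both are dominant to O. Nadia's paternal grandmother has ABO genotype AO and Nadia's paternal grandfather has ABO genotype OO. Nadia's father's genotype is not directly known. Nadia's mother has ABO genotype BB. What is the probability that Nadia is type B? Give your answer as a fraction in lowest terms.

Nadia's father's ABO genotype from AO × OO: 1/2 AO, 1/2 OO.
Crossing each possibility with the mother BB and summing P(type B): 1/2·1/2 + 1/2·1 = 3/4.

3/4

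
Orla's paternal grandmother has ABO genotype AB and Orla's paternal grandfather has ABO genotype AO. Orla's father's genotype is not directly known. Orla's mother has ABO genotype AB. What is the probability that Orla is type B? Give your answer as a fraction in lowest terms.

1/4

Orla's father's ABO genotype from AB × AO: 1/4 AA, 1/4 AB, 1/4 AO, 1/4 BO.
Crossing each possibility with the mother AB and summing P(type B): 1/4·0 + 1/4·1/4 + 1/4·1/4 + 1/4·1/2 = 1/4.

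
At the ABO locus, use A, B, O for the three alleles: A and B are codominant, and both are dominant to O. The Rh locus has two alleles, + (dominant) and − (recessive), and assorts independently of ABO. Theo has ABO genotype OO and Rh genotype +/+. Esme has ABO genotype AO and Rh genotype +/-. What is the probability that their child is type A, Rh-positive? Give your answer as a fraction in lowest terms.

ABO cross OO × AO → offspring phenotypes: 1/2 O, 1/2 A.
Rh cross +/+ × +/- → 1 Rh+.
Independent loci: P(type A, Rh-positive) = 1/2 × 1 = 1/2.

1/2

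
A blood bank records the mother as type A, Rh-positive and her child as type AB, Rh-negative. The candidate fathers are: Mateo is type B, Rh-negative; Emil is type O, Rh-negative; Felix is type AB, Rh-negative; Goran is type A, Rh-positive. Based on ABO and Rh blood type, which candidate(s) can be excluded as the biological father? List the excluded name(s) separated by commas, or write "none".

A candidate is excluded only if no genotype consistent with his phenotype could produce a type AB, Rh-negative child with a type A, Rh-positive mother.
Emil (type O, Rh-): no genotype consistent with that phenotype can produce a type-AB Rh- child with a type-A mother.
Goran (type A, Rh+): no genotype consistent with that phenotype can produce a type-AB Rh- child with a type-A mother.

Emil, Goran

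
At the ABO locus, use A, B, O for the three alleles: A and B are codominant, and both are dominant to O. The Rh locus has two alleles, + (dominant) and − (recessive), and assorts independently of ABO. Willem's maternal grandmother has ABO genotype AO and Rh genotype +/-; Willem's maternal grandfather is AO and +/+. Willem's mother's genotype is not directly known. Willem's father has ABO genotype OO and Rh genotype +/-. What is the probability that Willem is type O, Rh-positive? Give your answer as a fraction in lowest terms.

7/16

Willem's mother's ABO genotype from AO × AO: 1/4 AA, 1/2 AO, 1/4 OO.
Crossing each possibility with the father OO and summing P(type O): 1/4·0 + 1/2·1/2 + 1/4·1 = 1/2.
Similarly for Rh via the mother's Rh distribution: P(Rh+) = 7/8.
Independent loci: 1/2 × 7/8 = 7/16.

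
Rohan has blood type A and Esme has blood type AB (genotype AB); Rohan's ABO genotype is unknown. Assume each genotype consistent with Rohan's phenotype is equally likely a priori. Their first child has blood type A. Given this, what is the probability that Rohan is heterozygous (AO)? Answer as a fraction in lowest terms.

Possible genotypes: Rohan ∈ {AA, AO}; Esme ∈ {AB}.
Weight each parental genotype pair by prior × P(type-A child):
  AA × AB: posterior weight 1/2.
  AO × AB: posterior weight 1/2.
Sum the posterior weight over pairs where Rohan is AO: 1/2.

1/2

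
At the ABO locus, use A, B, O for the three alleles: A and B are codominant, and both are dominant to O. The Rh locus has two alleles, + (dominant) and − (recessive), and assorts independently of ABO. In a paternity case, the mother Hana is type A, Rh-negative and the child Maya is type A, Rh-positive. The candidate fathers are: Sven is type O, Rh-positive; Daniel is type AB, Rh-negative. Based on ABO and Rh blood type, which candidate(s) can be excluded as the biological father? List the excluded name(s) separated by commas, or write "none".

Daniel

A candidate is excluded only if no genotype consistent with his phenotype could produce a type A, Rh-positive child with a type A, Rh-negative mother.
Daniel (type AB, Rh-): no genotype consistent with that phenotype can produce a type-A Rh+ child with a type-A mother.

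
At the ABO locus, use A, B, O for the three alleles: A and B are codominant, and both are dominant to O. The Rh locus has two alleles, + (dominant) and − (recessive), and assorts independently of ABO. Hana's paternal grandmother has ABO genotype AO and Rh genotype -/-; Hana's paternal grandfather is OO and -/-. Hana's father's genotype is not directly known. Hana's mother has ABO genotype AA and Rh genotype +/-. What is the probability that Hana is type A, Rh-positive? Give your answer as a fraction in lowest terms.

Hana's father's ABO genotype from AO × OO: 1/2 AO, 1/2 OO.
Crossing each possibility with the mother AA and summing P(type A): 1/2·1 + 1/2·1 = 1.
Similarly for Rh via the father's Rh distribution: P(Rh+) = 1/2.
Independent loci: 1 × 1/2 = 1/2.

1/2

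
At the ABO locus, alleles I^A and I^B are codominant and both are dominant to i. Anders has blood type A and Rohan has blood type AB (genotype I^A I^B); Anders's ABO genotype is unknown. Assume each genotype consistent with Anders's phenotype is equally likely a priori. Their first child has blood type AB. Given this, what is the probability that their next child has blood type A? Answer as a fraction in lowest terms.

1/2

Possible genotypes: Anders ∈ {I^A I^A, I^A i}; Rohan ∈ {I^A I^B}.
Weight each parental genotype pair by prior × P(type-AB child):
  I^A I^A × I^A I^B: posterior weight 2/3; P(next child type A) = 1/2.
  I^A i × I^A I^B: posterior weight 1/3; P(next child type A) = 1/2.
Weighted sum = 1/2.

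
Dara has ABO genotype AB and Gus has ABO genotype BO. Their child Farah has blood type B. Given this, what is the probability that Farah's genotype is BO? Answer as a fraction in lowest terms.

1/2

Cross AB × BO → 1/4 AB, 1/4 AO, 1/4 BB, 1/4 BO.
Type-B genotypes among offspring: BB (1/4), BO (1/4); total 1/2.
P(BO | type B) = (1/4) / (1/2) = 1/2.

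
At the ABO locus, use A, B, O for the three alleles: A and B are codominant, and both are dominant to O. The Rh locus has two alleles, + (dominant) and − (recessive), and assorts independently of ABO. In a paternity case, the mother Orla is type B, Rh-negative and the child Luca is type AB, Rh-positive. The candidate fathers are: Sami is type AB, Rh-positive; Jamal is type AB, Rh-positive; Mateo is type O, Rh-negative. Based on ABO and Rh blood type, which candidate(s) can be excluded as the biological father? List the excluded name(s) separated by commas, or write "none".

A candidate is excluded only if no genotype consistent with his phenotype could produce a type AB, Rh-positive child with a type B, Rh-negative mother.
Mateo (type O, Rh-): no genotype consistent with that phenotype can produce a type-AB Rh+ child with a type-B mother.

Mateo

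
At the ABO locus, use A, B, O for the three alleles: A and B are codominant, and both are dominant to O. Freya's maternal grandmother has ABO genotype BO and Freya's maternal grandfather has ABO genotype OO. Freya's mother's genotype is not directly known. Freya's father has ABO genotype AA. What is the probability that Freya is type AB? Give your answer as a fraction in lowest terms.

Freya's mother's ABO genotype from BO × OO: 1/2 BO, 1/2 OO.
Crossing each possibility with the father AA and summing P(type AB): 1/2·1/2 + 1/2·0 = 1/4.

1/4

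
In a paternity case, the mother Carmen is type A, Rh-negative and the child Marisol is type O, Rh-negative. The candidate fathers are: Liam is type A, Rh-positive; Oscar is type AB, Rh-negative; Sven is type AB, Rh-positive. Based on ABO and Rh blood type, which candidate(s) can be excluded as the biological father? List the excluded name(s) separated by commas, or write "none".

Oscar, Sven

A candidate is excluded only if no genotype consistent with his phenotype could produce a type O, Rh-negative child with a type A, Rh-negative mother.
Oscar (type AB, Rh-): no genotype consistent with that phenotype can produce a type-O Rh- child with a type-A mother.
Sven (type AB, Rh+): no genotype consistent with that phenotype can produce a type-O Rh- child with a type-A mother.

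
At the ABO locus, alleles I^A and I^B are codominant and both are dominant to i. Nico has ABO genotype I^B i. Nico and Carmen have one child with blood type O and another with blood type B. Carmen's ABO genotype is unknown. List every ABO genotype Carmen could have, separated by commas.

For each candidate genotype of Carmen, check whether crossing it with I^B i can produce every observed child phenotype.
  I^A I^A → possible child types {A, AB} ✗
  I^A I^B → possible child types {A, B, AB} ✗
  I^A i → possible child types {O, A, B, AB} ✓
  I^B I^B → possible child types {B} ✗
  I^B i → possible child types {O, B} ✓
  i i → possible child types {O, B} ✓

I^A i, I^B i, i i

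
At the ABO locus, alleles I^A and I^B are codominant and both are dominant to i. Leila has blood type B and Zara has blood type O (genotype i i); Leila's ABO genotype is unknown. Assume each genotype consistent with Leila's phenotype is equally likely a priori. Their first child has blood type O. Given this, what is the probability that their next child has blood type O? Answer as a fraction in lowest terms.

1/2

Possible genotypes: Leila ∈ {I^B I^B, I^B i}; Zara ∈ {i i}.
Weight each parental genotype pair by prior × P(type-O child):
  I^B i × i i: posterior weight 1; P(next child type O) = 1/2.
Weighted sum = 1/2.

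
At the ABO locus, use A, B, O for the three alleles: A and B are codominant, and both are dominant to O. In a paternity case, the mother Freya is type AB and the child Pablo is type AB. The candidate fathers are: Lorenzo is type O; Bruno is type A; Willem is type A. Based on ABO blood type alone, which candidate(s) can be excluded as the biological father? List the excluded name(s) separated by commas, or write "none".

A candidate is excluded only if no genotype consistent with his phenotype could produce a type AB child with a type AB mother.
Lorenzo (type O): no genotype consistent with that phenotype can produce a type-AB child with a type-AB mother.

Lorenzo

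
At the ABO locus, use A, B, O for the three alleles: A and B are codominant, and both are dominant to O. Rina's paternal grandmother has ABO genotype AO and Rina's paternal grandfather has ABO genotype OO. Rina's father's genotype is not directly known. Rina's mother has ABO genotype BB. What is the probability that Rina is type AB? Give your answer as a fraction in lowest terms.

Rina's father's ABO genotype from AO × OO: 1/2 AO, 1/2 OO.
Crossing each possibility with the mother BB and summing P(type AB): 1/2·1/2 + 1/2·0 = 1/4.

1/4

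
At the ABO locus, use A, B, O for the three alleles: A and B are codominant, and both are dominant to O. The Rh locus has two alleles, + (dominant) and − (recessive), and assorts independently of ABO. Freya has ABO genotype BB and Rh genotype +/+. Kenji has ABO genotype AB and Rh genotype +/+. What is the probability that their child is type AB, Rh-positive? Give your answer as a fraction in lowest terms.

1/2

ABO cross BB × AB → offspring phenotypes: 1/2 B, 1/2 AB.
Rh cross +/+ × +/+ → 1 Rh+.
Independent loci: P(type AB, Rh-positive) = 1/2 × 1 = 1/2.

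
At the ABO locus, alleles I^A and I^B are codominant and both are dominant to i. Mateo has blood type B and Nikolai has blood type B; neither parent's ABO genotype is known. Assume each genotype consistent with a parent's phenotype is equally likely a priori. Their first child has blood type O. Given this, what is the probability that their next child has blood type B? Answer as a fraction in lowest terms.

Possible genotypes: Mateo ∈ {I^B I^B, I^B i}; Nikolai ∈ {I^B I^B, I^B i}.
Weight each parental genotype pair by prior × P(type-O child):
  I^B i × I^B i: posterior weight 1; P(next child type B) = 3/4.
Weighted sum = 3/4.

3/4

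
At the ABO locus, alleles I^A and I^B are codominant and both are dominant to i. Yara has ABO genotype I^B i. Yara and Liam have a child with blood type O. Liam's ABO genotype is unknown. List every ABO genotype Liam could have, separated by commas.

I^A i, I^B i, i i

For each candidate genotype of Liam, check whether crossing it with I^B i can produce every observed child phenotype.
  I^A I^A → possible child types {A, AB} ✗
  I^A I^B → possible child types {A, B, AB} ✗
  I^A i → possible child types {O, A, B, AB} ✓
  I^B I^B → possible child types {B} ✗
  I^B i → possible child types {O, B} ✓
  i i → possible child types {O, B} ✓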